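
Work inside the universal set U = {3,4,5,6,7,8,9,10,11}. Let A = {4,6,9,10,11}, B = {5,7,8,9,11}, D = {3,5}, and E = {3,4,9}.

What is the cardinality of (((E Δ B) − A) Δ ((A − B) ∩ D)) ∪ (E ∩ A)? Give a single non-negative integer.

E Δ B = {3,4,5,7,8,11}
(E Δ B) − A = {3,5,7,8}
A − B = {4,6,10}
(A − B) ∩ D = {}
((E Δ B) − A) Δ ((A − B) ∩ D) = {3,5,7,8}
E ∩ A = {4,9}
(((E Δ B) − A) Δ ((A − B) ∩ D)) ∪ (E ∩ A) = {3,4,5,7,8,9}
|(((E Δ B) − A) Δ ((A − B) ∩ D)) ∪ (E ∩ A)| = 6

6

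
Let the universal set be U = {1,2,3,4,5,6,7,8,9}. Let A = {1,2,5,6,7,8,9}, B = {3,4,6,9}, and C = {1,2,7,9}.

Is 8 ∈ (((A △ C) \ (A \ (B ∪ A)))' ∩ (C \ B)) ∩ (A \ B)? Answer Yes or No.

No

8 ∈ A and 8 ∉ C, so 8 ∈ A △ C
8 ∉ B and 8 ∈ A, so 8 ∈ B ∪ A
8 ∈ A and 8 ∈ (B ∪ A), so 8 ∉ A \ (B ∪ A)
8 ∈ (A △ C) and 8 ∉ (A \ (B ∪ A)), so 8 ∈ (A △ C) \ (A \ (B ∪ A))
8 ∉ ((A △ C) \ (A \ (B ∪ A)))' since 8 ∈ ((A △ C) \ (A \ (B ∪ A)))
8 ∉ C and 8 ∉ B, so 8 ∉ C \ B
8 ∉ ((A △ C) \ (A \ (B ∪ A)))' and 8 ∉ (C \ B), so 8 ∉ ((A △ C) \ (A \ (B ∪ A)))' ∩ (C \ B)
8 ∈ A and 8 ∉ B, so 8 ∈ A \ B
8 ∉ (((A △ C) \ (A \ (B ∪ A)))' ∩ (C \ B)) and 8 ∈ (A \ B), so 8 ∉ (((A △ C) \ (A \ (B ∪ A)))' ∩ (C \ B)) ∩ (A \ B)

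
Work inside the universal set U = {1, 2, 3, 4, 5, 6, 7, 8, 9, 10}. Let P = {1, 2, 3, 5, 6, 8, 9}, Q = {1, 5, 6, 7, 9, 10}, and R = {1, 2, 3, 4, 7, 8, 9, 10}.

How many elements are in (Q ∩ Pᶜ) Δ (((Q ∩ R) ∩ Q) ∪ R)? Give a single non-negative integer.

Pᶜ = {4, 7, 10}
Q ∩ Pᶜ = {7, 10}
Q ∩ R = {1, 7, 9, 10}
(Q ∩ R) ∩ Q = {1, 7, 9, 10}
((Q ∩ R) ∩ Q) ∪ R = {1, 2, 3, 4, 7, 8, 9, 10}
(Q ∩ Pᶜ) Δ (((Q ∩ R) ∩ Q) ∪ R) = {1, 2, 3, 4, 8, 9}
|(Q ∩ Pᶜ) Δ (((Q ∩ R) ∩ Q) ∪ R)| = 6

6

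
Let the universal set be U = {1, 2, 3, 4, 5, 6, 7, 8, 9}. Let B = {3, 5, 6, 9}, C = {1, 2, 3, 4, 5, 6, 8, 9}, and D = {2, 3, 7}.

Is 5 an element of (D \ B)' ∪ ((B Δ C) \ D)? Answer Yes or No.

5 ∉ D and 5 ∈ B, so 5 ∉ D \ B
5 ∈ (D \ B)' since 5 ∉ (D \ B)
5 ∈ B and 5 ∈ C, so 5 ∉ B Δ C
5 ∉ (B Δ C) and 5 ∉ D, so 5 ∉ (B Δ C) \ D
5 ∈ (D \ B)' and 5 ∉ ((B Δ C) \ D), so 5 ∈ (D \ B)' ∪ ((B Δ C) \ D)

Yes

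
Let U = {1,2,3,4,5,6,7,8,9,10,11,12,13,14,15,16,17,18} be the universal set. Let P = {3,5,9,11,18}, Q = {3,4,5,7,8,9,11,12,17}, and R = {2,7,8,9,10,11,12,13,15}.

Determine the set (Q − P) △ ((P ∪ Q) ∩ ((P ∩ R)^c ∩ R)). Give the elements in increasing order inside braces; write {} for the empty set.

Q − P = {4,7,8,12,17}
P ∪ Q = {3,4,5,7,8,9,11,12,17,18}
P ∩ R = {9,11}
(P ∩ R)^c = {1,2,3,4,5,6,7,8,10,12,13,14,15,16,17,18}
(P ∩ R)^c ∩ R = {2,7,8,10,12,13,15}
(P ∪ Q) ∩ ((P ∩ R)^c ∩ R) = {7,8,12}
(Q − P) △ ((P ∪ Q) ∩ ((P ∩ R)^c ∩ R)) = {4,17}

{4,17}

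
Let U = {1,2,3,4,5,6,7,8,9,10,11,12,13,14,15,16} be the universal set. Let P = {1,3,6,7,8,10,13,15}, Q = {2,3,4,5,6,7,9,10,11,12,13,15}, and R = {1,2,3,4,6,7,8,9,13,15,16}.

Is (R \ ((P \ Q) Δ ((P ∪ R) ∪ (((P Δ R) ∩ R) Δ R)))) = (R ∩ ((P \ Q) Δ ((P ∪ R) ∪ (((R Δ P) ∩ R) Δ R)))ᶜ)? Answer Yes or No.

Yes

P \ Q = {1,8}
P ∪ R = {1,2,3,4,6,7,8,9,10,13,15,16}
P Δ R = {2,4,9,10,16}
(P Δ R) ∩ R = {2,4,9,16}
((P Δ R) ∩ R) Δ R = {1,3,6,7,8,13,15}
(P ∪ R) ∪ (((P Δ R) ∩ R) Δ R) = {1,2,3,4,6,7,8,9,10,13,15,16}
(P \ Q) Δ ((P ∪ R) ∪ (((P Δ R) ∩ R) Δ R)) = {2,3,4,6,7,9,10,13,15,16}
R \ ((P \ Q) Δ ((P ∪ R) ∪ (((P Δ R) ∩ R) Δ R))) = {1,8}
R Δ P = {2,4,9,10,16}
(R Δ P) ∩ R = {2,4,9,16}
((R Δ P) ∩ R) Δ R = {1,3,6,7,8,13,15}
(P ∪ R) ∪ (((R Δ P) ∩ R) Δ R) = {1,2,3,4,6,7,8,9,10,13,15,16}
(P \ Q) Δ ((P ∪ R) ∪ (((R Δ P) ∩ R) Δ R)) = {2,3,4,6,7,9,10,13,15,16}
((P \ Q) Δ ((P ∪ R) ∪ (((R Δ P) ∩ R) Δ R)))ᶜ = {1,5,8,11,12,14}
R ∩ ((P \ Q) Δ ((P ∪ R) ∪ (((R Δ P) ∩ R) Δ R)))ᶜ = {1,8}
Both equal {1,8}, so R \ ((P \ Q) Δ ((P ∪ R) ∪ (((P Δ R) ∩ R) Δ R))) = R ∩ ((P \ Q) Δ ((P ∪ R) ∪ (((R Δ P) ∩ R) Δ R)))ᶜ.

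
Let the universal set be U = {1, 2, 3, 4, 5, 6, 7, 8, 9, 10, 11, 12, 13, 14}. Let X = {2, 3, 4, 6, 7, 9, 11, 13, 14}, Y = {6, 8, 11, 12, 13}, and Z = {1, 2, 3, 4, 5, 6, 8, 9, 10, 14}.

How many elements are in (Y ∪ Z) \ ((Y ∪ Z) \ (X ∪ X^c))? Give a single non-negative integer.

Y ∪ Z = {1, 2, 3, 4, 5, 6, 8, 9, 10, 11, 12, 13, 14}
X^c = {1, 5, 8, 10, 12}
X ∪ X^c = {1, 2, 3, 4, 5, 6, 7, 8, 9, 10, 11, 12, 13, 14}
(Y ∪ Z) \ (X ∪ X^c) = {}
(Y ∪ Z) \ ((Y ∪ Z) \ (X ∪ X^c)) = {1, 2, 3, 4, 5, 6, 8, 9, 10, 11, 12, 13, 14}
|(Y ∪ Z) \ ((Y ∪ Z) \ (X ∪ X^c))| = 13

13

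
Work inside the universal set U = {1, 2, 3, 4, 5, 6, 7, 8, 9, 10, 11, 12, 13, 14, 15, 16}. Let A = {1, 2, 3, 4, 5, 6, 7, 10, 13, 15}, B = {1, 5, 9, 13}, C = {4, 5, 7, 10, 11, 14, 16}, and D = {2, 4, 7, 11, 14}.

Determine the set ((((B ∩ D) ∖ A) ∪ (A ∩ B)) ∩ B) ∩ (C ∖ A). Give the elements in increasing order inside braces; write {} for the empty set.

{}

B ∩ D = {}
(B ∩ D) ∖ A = {}
A ∩ B = {1, 5, 13}
((B ∩ D) ∖ A) ∪ (A ∩ B) = {1, 5, 13}
(((B ∩ D) ∖ A) ∪ (A ∩ B)) ∩ B = {1, 5, 13}
C ∖ A = {11, 14, 16}
((((B ∩ D) ∖ A) ∪ (A ∩ B)) ∩ B) ∩ (C ∖ A) = {}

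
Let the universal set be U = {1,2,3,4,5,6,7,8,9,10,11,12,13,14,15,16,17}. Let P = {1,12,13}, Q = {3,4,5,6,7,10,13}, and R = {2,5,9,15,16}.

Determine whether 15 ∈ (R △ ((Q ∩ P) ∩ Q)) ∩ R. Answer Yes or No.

Yes

15 ∉ Q and 15 ∉ P, so 15 ∉ Q ∩ P
15 ∉ (Q ∩ P) and 15 ∉ Q, so 15 ∉ (Q ∩ P) ∩ Q
15 ∈ R and 15 ∉ ((Q ∩ P) ∩ Q), so 15 ∈ R △ ((Q ∩ P) ∩ Q)
15 ∈ (R △ ((Q ∩ P) ∩ Q)) and 15 ∈ R, so 15 ∈ (R △ ((Q ∩ P) ∩ Q)) ∩ R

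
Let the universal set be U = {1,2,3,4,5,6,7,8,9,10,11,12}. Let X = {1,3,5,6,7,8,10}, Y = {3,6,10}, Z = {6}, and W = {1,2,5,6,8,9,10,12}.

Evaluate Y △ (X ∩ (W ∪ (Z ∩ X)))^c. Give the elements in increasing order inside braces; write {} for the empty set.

Z ∩ X = {6}
W ∪ (Z ∩ X) = {1,2,5,6,8,9,10,12}
X ∩ (W ∪ (Z ∩ X)) = {1,5,6,8,10}
(X ∩ (W ∪ (Z ∩ X)))^c = {2,3,4,7,9,11,12}
Y △ (X ∩ (W ∪ (Z ∩ X)))^c = {2,4,6,7,9,10,11,12}

{2,4,6,7,9,10,11,12}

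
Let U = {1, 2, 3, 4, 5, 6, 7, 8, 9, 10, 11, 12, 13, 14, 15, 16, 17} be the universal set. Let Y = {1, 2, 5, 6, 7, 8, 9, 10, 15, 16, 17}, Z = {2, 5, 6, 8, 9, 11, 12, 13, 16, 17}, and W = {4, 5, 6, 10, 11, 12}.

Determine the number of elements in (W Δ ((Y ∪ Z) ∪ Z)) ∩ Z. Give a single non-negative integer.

6

Y ∪ Z = {1, 2, 5, 6, 7, 8, 9, 10, 11, 12, 13, 15, 16, 17}
(Y ∪ Z) ∪ Z = {1, 2, 5, 6, 7, 8, 9, 10, 11, 12, 13, 15, 16, 17}
W Δ ((Y ∪ Z) ∪ Z) = {1, 2, 4, 7, 8, 9, 13, 15, 16, 17}
(W Δ ((Y ∪ Z) ∪ Z)) ∩ Z = {2, 8, 9, 13, 16, 17}
|(W Δ ((Y ∪ Z) ∪ Z)) ∩ Z| = 6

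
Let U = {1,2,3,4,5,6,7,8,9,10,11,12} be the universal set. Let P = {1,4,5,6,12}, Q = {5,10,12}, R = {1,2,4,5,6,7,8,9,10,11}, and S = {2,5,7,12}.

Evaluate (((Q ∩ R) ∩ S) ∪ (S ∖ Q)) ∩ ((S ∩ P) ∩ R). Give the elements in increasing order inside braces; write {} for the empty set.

{5}

Q ∩ R = {5,10}
(Q ∩ R) ∩ S = {5}
S ∖ Q = {2,7}
((Q ∩ R) ∩ S) ∪ (S ∖ Q) = {2,5,7}
S ∩ P = {5,12}
(S ∩ P) ∩ R = {5}
(((Q ∩ R) ∩ S) ∪ (S ∖ Q)) ∩ ((S ∩ P) ∩ R) = {5}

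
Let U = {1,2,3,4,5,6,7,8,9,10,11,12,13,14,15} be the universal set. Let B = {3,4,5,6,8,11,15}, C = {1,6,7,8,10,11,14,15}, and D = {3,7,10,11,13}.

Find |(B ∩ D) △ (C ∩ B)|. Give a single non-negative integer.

4

B ∩ D = {3,11}
C ∩ B = {6,8,11,15}
(B ∩ D) △ (C ∩ B) = {3,6,8,15}
|(B ∩ D) △ (C ∩ B)| = 4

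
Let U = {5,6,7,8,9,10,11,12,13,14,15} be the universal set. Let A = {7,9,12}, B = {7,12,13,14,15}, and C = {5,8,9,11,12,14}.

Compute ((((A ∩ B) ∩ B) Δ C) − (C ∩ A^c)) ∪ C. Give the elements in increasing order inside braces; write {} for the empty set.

{5,7,8,9,11,12,14}

A ∩ B = {7,12}
(A ∩ B) ∩ B = {7,12}
((A ∩ B) ∩ B) Δ C = {5,7,8,9,11,14}
A^c = {5,6,8,10,11,13,14,15}
C ∩ A^c = {5,8,11,14}
(((A ∩ B) ∩ B) Δ C) − (C ∩ A^c) = {7,9}
((((A ∩ B) ∩ B) Δ C) − (C ∩ A^c)) ∪ C = {5,7,8,9,11,12,14}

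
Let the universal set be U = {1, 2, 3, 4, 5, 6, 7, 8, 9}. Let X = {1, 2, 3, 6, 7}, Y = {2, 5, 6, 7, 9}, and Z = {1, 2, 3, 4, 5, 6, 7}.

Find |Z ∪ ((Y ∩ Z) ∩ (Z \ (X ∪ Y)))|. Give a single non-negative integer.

7

Y ∩ Z = {2, 5, 6, 7}
X ∪ Y = {1, 2, 3, 5, 6, 7, 9}
Z \ (X ∪ Y) = {4}
(Y ∩ Z) ∩ (Z \ (X ∪ Y)) = {}
Z ∪ ((Y ∩ Z) ∩ (Z \ (X ∪ Y))) = {1, 2, 3, 4, 5, 6, 7}
|Z ∪ ((Y ∩ Z) ∩ (Z \ (X ∪ Y)))| = 7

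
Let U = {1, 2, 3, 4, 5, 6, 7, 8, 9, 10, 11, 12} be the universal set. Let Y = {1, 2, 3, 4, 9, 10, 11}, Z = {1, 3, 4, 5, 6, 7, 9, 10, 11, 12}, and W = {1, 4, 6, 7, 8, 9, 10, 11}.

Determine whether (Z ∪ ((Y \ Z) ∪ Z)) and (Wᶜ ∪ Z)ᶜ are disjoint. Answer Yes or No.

Y \ Z = {2}
(Y \ Z) ∪ Z = {1, 2, 3, 4, 5, 6, 7, 9, 10, 11, 12}
Z ∪ ((Y \ Z) ∪ Z) = {1, 2, 3, 4, 5, 6, 7, 9, 10, 11, 12}
Wᶜ = {2, 3, 5, 12}
Wᶜ ∪ Z = {1, 2, 3, 4, 5, 6, 7, 9, 10, 11, 12}
(Wᶜ ∪ Z)ᶜ = {8}
{1, 2, 3, 4, 5, 6, 7, 9, 10, 11, 12} and {8} share no elements.

Yes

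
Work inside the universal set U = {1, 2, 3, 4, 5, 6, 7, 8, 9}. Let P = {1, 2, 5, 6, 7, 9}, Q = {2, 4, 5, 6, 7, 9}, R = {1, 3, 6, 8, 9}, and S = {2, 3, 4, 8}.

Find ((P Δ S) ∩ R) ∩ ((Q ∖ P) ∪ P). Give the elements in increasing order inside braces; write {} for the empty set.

{1, 6, 9}

P Δ S = {1, 3, 4, 5, 6, 7, 8, 9}
(P Δ S) ∩ R = {1, 3, 6, 8, 9}
Q ∖ P = {4}
(Q ∖ P) ∪ P = {1, 2, 4, 5, 6, 7, 9}
((P Δ S) ∩ R) ∩ ((Q ∖ P) ∪ P) = {1, 6, 9}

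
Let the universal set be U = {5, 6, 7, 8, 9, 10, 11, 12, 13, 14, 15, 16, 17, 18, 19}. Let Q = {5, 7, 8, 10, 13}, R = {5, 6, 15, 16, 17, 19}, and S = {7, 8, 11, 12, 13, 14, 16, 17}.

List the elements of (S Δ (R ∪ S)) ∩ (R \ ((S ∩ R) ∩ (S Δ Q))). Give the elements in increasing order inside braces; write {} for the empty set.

{5, 6, 15, 19}

R ∪ S = {5, 6, 7, 8, 11, 12, 13, 14, 15, 16, 17, 19}
S Δ (R ∪ S) = {5, 6, 15, 19}
S ∩ R = {16, 17}
S Δ Q = {5, 10, 11, 12, 14, 16, 17}
(S ∩ R) ∩ (S Δ Q) = {16, 17}
R \ ((S ∩ R) ∩ (S Δ Q)) = {5, 6, 15, 19}
(S Δ (R ∪ S)) ∩ (R \ ((S ∩ R) ∩ (S Δ Q))) = {5, 6, 15, 19}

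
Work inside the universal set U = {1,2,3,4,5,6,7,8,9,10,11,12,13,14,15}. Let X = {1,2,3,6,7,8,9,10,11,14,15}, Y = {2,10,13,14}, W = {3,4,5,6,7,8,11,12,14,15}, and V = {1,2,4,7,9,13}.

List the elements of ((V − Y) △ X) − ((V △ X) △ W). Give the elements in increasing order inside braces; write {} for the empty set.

{2,3,4,6,8,11,14,15}

V − Y = {1,4,7,9}
(V − Y) △ X = {2,3,4,6,8,10,11,14,15}
V △ X = {3,4,6,8,10,11,13,14,15}
(V △ X) △ W = {5,7,10,12,13}
((V − Y) △ X) − ((V △ X) △ W) = {2,3,4,6,8,11,14,15}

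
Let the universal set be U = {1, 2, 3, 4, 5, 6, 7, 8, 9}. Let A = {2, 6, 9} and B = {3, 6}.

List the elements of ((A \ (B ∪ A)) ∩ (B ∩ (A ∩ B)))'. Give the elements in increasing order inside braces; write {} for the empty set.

B ∪ A = {2, 3, 6, 9}
A \ (B ∪ A) = {}
A ∩ B = {6}
B ∩ (A ∩ B) = {6}
(A \ (B ∪ A)) ∩ (B ∩ (A ∩ B)) = {}
((A \ (B ∪ A)) ∩ (B ∩ (A ∩ B)))' = {1, 2, 3, 4, 5, 6, 7, 8, 9}

{1, 2, 3, 4, 5, 6, 7, 8, 9}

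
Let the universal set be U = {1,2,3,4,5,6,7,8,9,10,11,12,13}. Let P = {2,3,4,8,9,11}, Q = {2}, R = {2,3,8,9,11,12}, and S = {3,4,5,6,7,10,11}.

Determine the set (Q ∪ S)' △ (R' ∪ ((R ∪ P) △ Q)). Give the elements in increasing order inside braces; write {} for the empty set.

{3,4,5,6,7,10,11}

Q ∪ S = {2,3,4,5,6,7,10,11}
(Q ∪ S)' = {1,8,9,12,13}
R' = {1,4,5,6,7,10,13}
R ∪ P = {2,3,4,8,9,11,12}
(R ∪ P) △ Q = {3,4,8,9,11,12}
R' ∪ ((R ∪ P) △ Q) = {1,3,4,5,6,7,8,9,10,11,12,13}
(Q ∪ S)' △ (R' ∪ ((R ∪ P) △ Q)) = {3,4,5,6,7,10,11}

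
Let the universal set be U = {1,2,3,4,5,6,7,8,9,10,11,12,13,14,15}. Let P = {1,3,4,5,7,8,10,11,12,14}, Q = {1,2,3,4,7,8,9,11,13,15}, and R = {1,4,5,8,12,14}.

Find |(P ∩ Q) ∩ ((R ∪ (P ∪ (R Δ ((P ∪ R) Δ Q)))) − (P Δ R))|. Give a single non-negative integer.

3

P ∩ Q = {1,3,4,7,8,11}
P ∪ R = {1,3,4,5,7,8,10,11,12,14}
(P ∪ R) Δ Q = {2,5,9,10,12,13,14,15}
R Δ ((P ∪ R) Δ Q) = {1,2,4,8,9,10,13,15}
P ∪ (R Δ ((P ∪ R) Δ Q)) = {1,2,3,4,5,7,8,9,10,11,12,13,14,15}
R ∪ (P ∪ (R Δ ((P ∪ R) Δ Q))) = {1,2,3,4,5,7,8,9,10,11,12,13,14,15}
P Δ R = {3,7,10,11}
(R ∪ (P ∪ (R Δ ((P ∪ R) Δ Q)))) − (P Δ R) = {1,2,4,5,8,9,12,13,14,15}
(P ∩ Q) ∩ ((R ∪ (P ∪ (R Δ ((P ∪ R) Δ Q)))) − (P Δ R)) = {1,4,8}
|(P ∩ Q) ∩ ((R ∪ (P ∪ (R Δ ((P ∪ R) Δ Q)))) − (P Δ R))| = 3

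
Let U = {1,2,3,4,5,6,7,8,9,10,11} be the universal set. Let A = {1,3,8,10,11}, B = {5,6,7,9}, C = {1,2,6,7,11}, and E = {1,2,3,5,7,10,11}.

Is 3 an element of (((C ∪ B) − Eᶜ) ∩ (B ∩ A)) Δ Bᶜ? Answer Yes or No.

3 ∉ C and 3 ∉ B, so 3 ∉ C ∪ B
3 ∈ E, so 3 ∉ Eᶜ
3 ∉ (C ∪ B) and 3 ∉ Eᶜ, so 3 ∉ (C ∪ B) − Eᶜ
3 ∉ B and 3 ∈ A, so 3 ∉ B ∩ A
3 ∉ ((C ∪ B) − Eᶜ) and 3 ∉ (B ∩ A), so 3 ∉ ((C ∪ B) − Eᶜ) ∩ (B ∩ A)
3 ∉ B, so 3 ∈ Bᶜ
3 ∉ (((C ∪ B) − Eᶜ) ∩ (B ∩ A)) and 3 ∈ Bᶜ, so 3 ∈ (((C ∪ B) − Eᶜ) ∩ (B ∩ A)) Δ Bᶜ

Yes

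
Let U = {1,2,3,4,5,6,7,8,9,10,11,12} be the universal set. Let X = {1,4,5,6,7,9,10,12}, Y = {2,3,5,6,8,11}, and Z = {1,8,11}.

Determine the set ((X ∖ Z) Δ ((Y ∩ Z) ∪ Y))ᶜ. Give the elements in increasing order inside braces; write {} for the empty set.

X ∖ Z = {4,5,6,7,9,10,12}
Y ∩ Z = {8,11}
(Y ∩ Z) ∪ Y = {2,3,5,6,8,11}
(X ∖ Z) Δ ((Y ∩ Z) ∪ Y) = {2,3,4,7,8,9,10,11,12}
((X ∖ Z) Δ ((Y ∩ Z) ∪ Y))ᶜ = {1,5,6}

{1,5,6}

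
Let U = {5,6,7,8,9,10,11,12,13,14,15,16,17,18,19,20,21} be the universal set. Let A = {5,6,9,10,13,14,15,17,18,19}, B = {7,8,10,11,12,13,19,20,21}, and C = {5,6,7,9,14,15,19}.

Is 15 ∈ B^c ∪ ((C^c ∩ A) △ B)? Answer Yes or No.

15 ∉ B, so 15 ∈ B^c
15 ∈ C, so 15 ∉ C^c
15 ∉ C^c and 15 ∈ A, so 15 ∉ C^c ∩ A
15 ∉ (C^c ∩ A) and 15 ∉ B, so 15 ∉ (C^c ∩ A) △ B
15 ∈ B^c and 15 ∉ ((C^c ∩ A) △ B), so 15 ∈ B^c ∪ ((C^c ∩ A) △ B)

Yes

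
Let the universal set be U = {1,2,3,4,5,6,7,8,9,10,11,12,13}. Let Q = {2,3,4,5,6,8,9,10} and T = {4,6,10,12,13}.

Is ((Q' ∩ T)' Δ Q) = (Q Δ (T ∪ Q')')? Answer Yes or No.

No

Q' = {1,7,11,12,13}
Q' ∩ T = {12,13}
(Q' ∩ T)' = {1,2,3,4,5,6,7,8,9,10,11}
(Q' ∩ T)' Δ Q = {1,7,11}
T ∪ Q' = {1,4,6,7,10,11,12,13}
(T ∪ Q')' = {2,3,5,8,9}
Q Δ (T ∪ Q')' = {4,6,10}
1 ∈ (Q' ∩ T)' Δ Q but 1 ∉ Q Δ (T ∪ Q')', so they differ.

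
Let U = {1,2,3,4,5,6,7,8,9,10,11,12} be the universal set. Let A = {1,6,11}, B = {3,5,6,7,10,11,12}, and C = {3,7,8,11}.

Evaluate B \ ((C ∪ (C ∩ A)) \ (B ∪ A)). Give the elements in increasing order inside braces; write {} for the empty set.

{3,5,6,7,10,11,12}

C ∩ A = {11}
C ∪ (C ∩ A) = {3,7,8,11}
B ∪ A = {1,3,5,6,7,10,11,12}
(C ∪ (C ∩ A)) \ (B ∪ A) = {8}
B \ ((C ∪ (C ∩ A)) \ (B ∪ A)) = {3,5,6,7,10,11,12}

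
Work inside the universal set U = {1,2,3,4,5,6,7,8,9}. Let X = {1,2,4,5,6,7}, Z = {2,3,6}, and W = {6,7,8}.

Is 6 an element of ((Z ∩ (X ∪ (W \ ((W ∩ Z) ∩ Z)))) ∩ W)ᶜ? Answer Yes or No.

No

6 ∈ W and 6 ∈ Z, so 6 ∈ W ∩ Z
6 ∈ (W ∩ Z) and 6 ∈ Z, so 6 ∈ (W ∩ Z) ∩ Z
6 ∈ W and 6 ∈ ((W ∩ Z) ∩ Z), so 6 ∉ W \ ((W ∩ Z) ∩ Z)
6 ∈ X and 6 ∉ (W \ ((W ∩ Z) ∩ Z)), so 6 ∈ X ∪ (W \ ((W ∩ Z) ∩ Z))
6 ∈ Z and 6 ∈ (X ∪ (W \ ((W ∩ Z) ∩ Z))), so 6 ∈ Z ∩ (X ∪ (W \ ((W ∩ Z) ∩ Z)))
6 ∈ (Z ∩ (X ∪ (W \ ((W ∩ Z) ∩ Z)))) and 6 ∈ W, so 6 ∈ (Z ∩ (X ∪ (W \ ((W ∩ Z) ∩ Z)))) ∩ W
6 ∉ ((Z ∩ (X ∪ (W \ ((W ∩ Z) ∩ Z)))) ∩ W)ᶜ since 6 ∈ ((Z ∩ (X ∪ (W \ ((W ∩ Z) ∩ Z)))) ∩ W)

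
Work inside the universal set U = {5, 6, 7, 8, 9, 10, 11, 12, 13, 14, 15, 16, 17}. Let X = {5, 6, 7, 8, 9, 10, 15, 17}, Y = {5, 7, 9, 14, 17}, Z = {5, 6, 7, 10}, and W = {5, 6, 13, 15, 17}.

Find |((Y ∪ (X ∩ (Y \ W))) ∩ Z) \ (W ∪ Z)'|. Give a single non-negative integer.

Y \ W = {7, 9, 14}
X ∩ (Y \ W) = {7, 9}
Y ∪ (X ∩ (Y \ W)) = {5, 7, 9, 14, 17}
(Y ∪ (X ∩ (Y \ W))) ∩ Z = {5, 7}
W ∪ Z = {5, 6, 7, 10, 13, 15, 17}
(W ∪ Z)' = {8, 9, 11, 12, 14, 16}
((Y ∪ (X ∩ (Y \ W))) ∩ Z) \ (W ∪ Z)' = {5, 7}
|((Y ∪ (X ∩ (Y \ W))) ∩ Z) \ (W ∪ Z)'| = 2

2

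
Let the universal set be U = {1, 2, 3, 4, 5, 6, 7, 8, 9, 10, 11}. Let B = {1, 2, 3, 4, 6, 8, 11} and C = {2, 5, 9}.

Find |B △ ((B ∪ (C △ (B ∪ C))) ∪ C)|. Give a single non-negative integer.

B ∪ C = {1, 2, 3, 4, 5, 6, 8, 9, 11}
C △ (B ∪ C) = {1, 3, 4, 6, 8, 11}
B ∪ (C △ (B ∪ C)) = {1, 2, 3, 4, 6, 8, 11}
(B ∪ (C △ (B ∪ C))) ∪ C = {1, 2, 3, 4, 5, 6, 8, 9, 11}
B △ ((B ∪ (C △ (B ∪ C))) ∪ C) = {5, 9}
|B △ ((B ∪ (C △ (B ∪ C))) ∪ C)| = 2

2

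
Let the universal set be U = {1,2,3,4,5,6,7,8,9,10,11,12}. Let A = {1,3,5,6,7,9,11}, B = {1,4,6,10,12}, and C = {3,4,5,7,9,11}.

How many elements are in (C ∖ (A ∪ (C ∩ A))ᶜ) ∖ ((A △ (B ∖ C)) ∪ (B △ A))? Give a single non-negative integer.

0

C ∩ A = {3,5,7,9,11}
A ∪ (C ∩ A) = {1,3,5,6,7,9,11}
(A ∪ (C ∩ A))ᶜ = {2,4,8,10,12}
C ∖ (A ∪ (C ∩ A))ᶜ = {3,5,7,9,11}
B ∖ C = {1,6,10,12}
A △ (B ∖ C) = {3,5,7,9,10,11,12}
B △ A = {3,4,5,7,9,10,11,12}
(A △ (B ∖ C)) ∪ (B △ A) = {3,4,5,7,9,10,11,12}
(C ∖ (A ∪ (C ∩ A))ᶜ) ∖ ((A △ (B ∖ C)) ∪ (B △ A)) = {}
|(C ∖ (A ∪ (C ∩ A))ᶜ) ∖ ((A △ (B ∖ C)) ∪ (B △ A))| = 0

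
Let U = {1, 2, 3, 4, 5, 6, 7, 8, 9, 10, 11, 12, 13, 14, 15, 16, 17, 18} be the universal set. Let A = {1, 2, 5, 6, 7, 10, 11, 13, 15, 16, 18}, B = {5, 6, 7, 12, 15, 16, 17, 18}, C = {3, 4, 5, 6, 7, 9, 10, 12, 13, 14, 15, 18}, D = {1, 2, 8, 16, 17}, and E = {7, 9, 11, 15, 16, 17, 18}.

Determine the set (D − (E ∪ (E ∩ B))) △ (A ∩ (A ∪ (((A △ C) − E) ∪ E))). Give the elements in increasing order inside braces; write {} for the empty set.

{5, 6, 7, 8, 10, 11, 13, 15, 16, 18}

E ∩ B = {7, 15, 16, 17, 18}
E ∪ (E ∩ B) = {7, 9, 11, 15, 16, 17, 18}
D − (E ∪ (E ∩ B)) = {1, 2, 8}
A △ C = {1, 2, 3, 4, 9, 11, 12, 14, 16}
(A △ C) − E = {1, 2, 3, 4, 12, 14}
((A △ C) − E) ∪ E = {1, 2, 3, 4, 7, 9, 11, 12, 14, 15, 16, 17, 18}
A ∪ (((A △ C) − E) ∪ E) = {1, 2, 3, 4, 5, 6, 7, 9, 10, 11, 12, 13, 14, 15, 16, 17, 18}
A ∩ (A ∪ (((A △ C) − E) ∪ E)) = {1, 2, 5, 6, 7, 10, 11, 13, 15, 16, 18}
(D − (E ∪ (E ∩ B))) △ (A ∩ (A ∪ (((A △ C) − E) ∪ E))) = {5, 6, 7, 8, 10, 11, 13, 15, 16, 18}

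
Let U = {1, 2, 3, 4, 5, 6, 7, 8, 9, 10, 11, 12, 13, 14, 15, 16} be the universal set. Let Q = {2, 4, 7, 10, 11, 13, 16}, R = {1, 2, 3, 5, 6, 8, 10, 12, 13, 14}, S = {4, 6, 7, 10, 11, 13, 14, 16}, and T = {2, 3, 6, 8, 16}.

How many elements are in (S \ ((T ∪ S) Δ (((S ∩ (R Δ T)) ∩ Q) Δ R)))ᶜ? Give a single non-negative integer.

T ∪ S = {2, 3, 4, 6, 7, 8, 10, 11, 13, 14, 16}
R Δ T = {1, 5, 10, 12, 13, 14, 16}
S ∩ (R Δ T) = {10, 13, 14, 16}
(S ∩ (R Δ T)) ∩ Q = {10, 13, 16}
((S ∩ (R Δ T)) ∩ Q) Δ R = {1, 2, 3, 5, 6, 8, 12, 14, 16}
(T ∪ S) Δ (((S ∩ (R Δ T)) ∩ Q) Δ R) = {1, 4, 5, 7, 10, 11, 12, 13}
S \ ((T ∪ S) Δ (((S ∩ (R Δ T)) ∩ Q) Δ R)) = {6, 14, 16}
(S \ ((T ∪ S) Δ (((S ∩ (R Δ T)) ∩ Q) Δ R)))ᶜ = {1, 2, 3, 4, 5, 7, 8, 9, 10, 11, 12, 13, 15}
|(S \ ((T ∪ S) Δ (((S ∩ (R Δ T)) ∩ Q) Δ R)))ᶜ| = 13

13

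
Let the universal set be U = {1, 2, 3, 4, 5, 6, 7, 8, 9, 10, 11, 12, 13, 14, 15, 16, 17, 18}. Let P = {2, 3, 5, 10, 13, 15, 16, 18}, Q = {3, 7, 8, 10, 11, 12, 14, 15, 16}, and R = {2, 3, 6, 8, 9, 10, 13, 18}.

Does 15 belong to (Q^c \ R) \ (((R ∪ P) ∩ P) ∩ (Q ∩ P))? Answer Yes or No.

15 ∈ Q, so 15 ∉ Q^c
15 ∉ Q^c and 15 ∉ R, so 15 ∉ Q^c \ R
15 ∉ R and 15 ∈ P, so 15 ∈ R ∪ P
15 ∈ (R ∪ P) and 15 ∈ P, so 15 ∈ (R ∪ P) ∩ P
15 ∈ Q and 15 ∈ P, so 15 ∈ Q ∩ P
15 ∈ ((R ∪ P) ∩ P) and 15 ∈ (Q ∩ P), so 15 ∈ ((R ∪ P) ∩ P) ∩ (Q ∩ P)
15 ∉ (Q^c \ R) and 15 ∈ (((R ∪ P) ∩ P) ∩ (Q ∩ P)), so 15 ∉ (Q^c \ R) \ (((R ∪ P) ∩ P) ∩ (Q ∩ P))

No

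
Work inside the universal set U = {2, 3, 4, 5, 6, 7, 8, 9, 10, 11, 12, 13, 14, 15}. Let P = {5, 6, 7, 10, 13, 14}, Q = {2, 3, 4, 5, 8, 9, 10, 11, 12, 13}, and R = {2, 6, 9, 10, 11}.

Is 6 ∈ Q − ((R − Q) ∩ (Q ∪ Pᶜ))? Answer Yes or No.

No

6 ∈ R and 6 ∉ Q, so 6 ∈ R − Q
6 ∈ P, so 6 ∉ Pᶜ
6 ∉ Q and 6 ∉ Pᶜ, so 6 ∉ Q ∪ Pᶜ
6 ∈ (R − Q) and 6 ∉ (Q ∪ Pᶜ), so 6 ∉ (R − Q) ∩ (Q ∪ Pᶜ)
6 ∉ Q and 6 ∉ ((R − Q) ∩ (Q ∪ Pᶜ)), so 6 ∉ Q − ((R − Q) ∩ (Q ∪ Pᶜ))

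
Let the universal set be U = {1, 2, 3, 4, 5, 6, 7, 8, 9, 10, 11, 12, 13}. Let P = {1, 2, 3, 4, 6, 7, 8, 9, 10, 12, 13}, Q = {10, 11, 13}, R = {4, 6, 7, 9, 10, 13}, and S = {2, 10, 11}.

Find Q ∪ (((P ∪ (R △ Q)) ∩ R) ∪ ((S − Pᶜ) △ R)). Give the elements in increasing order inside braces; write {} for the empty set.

{2, 4, 6, 7, 9, 10, 11, 13}

R △ Q = {4, 6, 7, 9, 11}
P ∪ (R △ Q) = {1, 2, 3, 4, 6, 7, 8, 9, 10, 11, 12, 13}
(P ∪ (R △ Q)) ∩ R = {4, 6, 7, 9, 10, 13}
Pᶜ = {5, 11}
S − Pᶜ = {2, 10}
(S − Pᶜ) △ R = {2, 4, 6, 7, 9, 13}
((P ∪ (R △ Q)) ∩ R) ∪ ((S − Pᶜ) △ R) = {2, 4, 6, 7, 9, 10, 13}
Q ∪ (((P ∪ (R △ Q)) ∩ R) ∪ ((S − Pᶜ) △ R)) = {2, 4, 6, 7, 9, 10, 11, 13}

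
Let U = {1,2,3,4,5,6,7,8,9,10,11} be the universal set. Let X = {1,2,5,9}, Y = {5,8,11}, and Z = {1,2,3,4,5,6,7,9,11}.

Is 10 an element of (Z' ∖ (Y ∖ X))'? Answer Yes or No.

10 ∉ Z, so 10 ∈ Z'
10 ∉ Y and 10 ∉ X, so 10 ∉ Y ∖ X
10 ∈ Z' and 10 ∉ (Y ∖ X), so 10 ∈ Z' ∖ (Y ∖ X)
10 ∉ (Z' ∖ (Y ∖ X))' since 10 ∈ (Z' ∖ (Y ∖ X))

No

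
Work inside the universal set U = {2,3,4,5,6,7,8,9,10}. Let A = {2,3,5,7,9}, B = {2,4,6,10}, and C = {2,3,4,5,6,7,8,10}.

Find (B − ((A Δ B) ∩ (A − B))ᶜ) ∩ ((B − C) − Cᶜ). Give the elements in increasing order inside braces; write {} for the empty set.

A Δ B = {3,4,5,6,7,9,10}
A − B = {3,5,7,9}
(A Δ B) ∩ (A − B) = {3,5,7,9}
((A Δ B) ∩ (A − B))ᶜ = {2,4,6,8,10}
B − ((A Δ B) ∩ (A − B))ᶜ = {}
B − C = {}
Cᶜ = {9}
(B − C) − Cᶜ = {}
(B − ((A Δ B) ∩ (A − B))ᶜ) ∩ ((B − C) − Cᶜ) = {}

{}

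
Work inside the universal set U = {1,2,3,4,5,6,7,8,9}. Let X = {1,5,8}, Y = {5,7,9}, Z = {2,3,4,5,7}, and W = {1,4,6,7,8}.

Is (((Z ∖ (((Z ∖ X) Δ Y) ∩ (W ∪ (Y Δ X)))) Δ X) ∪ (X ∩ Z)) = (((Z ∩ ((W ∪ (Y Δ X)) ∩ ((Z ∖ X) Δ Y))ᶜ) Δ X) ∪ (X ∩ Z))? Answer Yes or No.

Z ∖ X = {2,3,4,7}
(Z ∖ X) Δ Y = {2,3,4,5,9}
Y Δ X = {1,7,8,9}
W ∪ (Y Δ X) = {1,4,6,7,8,9}
((Z ∖ X) Δ Y) ∩ (W ∪ (Y Δ X)) = {4,9}
Z ∖ (((Z ∖ X) Δ Y) ∩ (W ∪ (Y Δ X))) = {2,3,5,7}
(Z ∖ (((Z ∖ X) Δ Y) ∩ (W ∪ (Y Δ X)))) Δ X = {1,2,3,7,8}
X ∩ Z = {5}
((Z ∖ (((Z ∖ X) Δ Y) ∩ (W ∪ (Y Δ X)))) Δ X) ∪ (X ∩ Z) = {1,2,3,5,7,8}
(W ∪ (Y Δ X)) ∩ ((Z ∖ X) Δ Y) = {4,9}
((W ∪ (Y Δ X)) ∩ ((Z ∖ X) Δ Y))ᶜ = {1,2,3,5,6,7,8}
Z ∩ ((W ∪ (Y Δ X)) ∩ ((Z ∖ X) Δ Y))ᶜ = {2,3,5,7}
(Z ∩ ((W ∪ (Y Δ X)) ∩ ((Z ∖ X) Δ Y))ᶜ) Δ X = {1,2,3,7,8}
((Z ∩ ((W ∪ (Y Δ X)) ∩ ((Z ∖ X) Δ Y))ᶜ) Δ X) ∪ (X ∩ Z) = {1,2,3,5,7,8}
Both equal {1,2,3,5,7,8}, so ((Z ∖ (((Z ∖ X) Δ Y) ∩ (W ∪ (Y Δ X)))) Δ X) ∪ (X ∩ Z) = ((Z ∩ ((W ∪ (Y Δ X)) ∩ ((Z ∖ X) Δ Y))ᶜ) Δ X) ∪ (X ∩ Z).

Yes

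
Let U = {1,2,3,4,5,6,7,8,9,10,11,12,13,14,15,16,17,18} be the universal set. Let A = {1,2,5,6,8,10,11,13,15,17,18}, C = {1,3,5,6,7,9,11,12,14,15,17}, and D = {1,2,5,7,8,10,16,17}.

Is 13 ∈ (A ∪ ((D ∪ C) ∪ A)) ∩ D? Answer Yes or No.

No

13 ∉ D and 13 ∉ C, so 13 ∉ D ∪ C
13 ∉ (D ∪ C) and 13 ∈ A, so 13 ∈ (D ∪ C) ∪ A
13 ∈ A and 13 ∈ ((D ∪ C) ∪ A), so 13 ∈ A ∪ ((D ∪ C) ∪ A)
13 ∈ (A ∪ ((D ∪ C) ∪ A)) and 13 ∉ D, so 13 ∉ (A ∪ ((D ∪ C) ∪ A)) ∩ D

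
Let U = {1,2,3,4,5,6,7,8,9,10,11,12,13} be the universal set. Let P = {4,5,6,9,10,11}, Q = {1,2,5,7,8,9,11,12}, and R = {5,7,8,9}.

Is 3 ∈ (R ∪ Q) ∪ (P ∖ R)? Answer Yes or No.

No

3 ∉ R and 3 ∉ Q, so 3 ∉ R ∪ Q
3 ∉ P and 3 ∉ R, so 3 ∉ P ∖ R
3 ∉ (R ∪ Q) and 3 ∉ (P ∖ R), so 3 ∉ (R ∪ Q) ∪ (P ∖ R)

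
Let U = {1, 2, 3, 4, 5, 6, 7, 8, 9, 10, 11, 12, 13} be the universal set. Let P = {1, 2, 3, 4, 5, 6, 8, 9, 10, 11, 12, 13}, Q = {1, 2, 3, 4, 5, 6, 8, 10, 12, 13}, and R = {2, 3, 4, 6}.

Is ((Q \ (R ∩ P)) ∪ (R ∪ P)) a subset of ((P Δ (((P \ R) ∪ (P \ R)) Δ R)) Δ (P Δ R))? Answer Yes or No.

No

R ∩ P = {2, 3, 4, 6}
Q \ (R ∩ P) = {1, 5, 8, 10, 12, 13}
R ∪ P = {1, 2, 3, 4, 5, 6, 8, 9, 10, 11, 12, 13}
(Q \ (R ∩ P)) ∪ (R ∪ P) = {1, 2, 3, 4, 5, 6, 8, 9, 10, 11, 12, 13}
P \ R = {1, 5, 8, 9, 10, 11, 12, 13}
(P \ R) ∪ (P \ R) = {1, 5, 8, 9, 10, 11, 12, 13}
((P \ R) ∪ (P \ R)) Δ R = {1, 2, 3, 4, 5, 6, 8, 9, 10, 11, 12, 13}
P Δ (((P \ R) ∪ (P \ R)) Δ R) = {}
P Δ R = {1, 5, 8, 9, 10, 11, 12, 13}
(P Δ (((P \ R) ∪ (P \ R)) Δ R)) Δ (P Δ R) = {1, 5, 8, 9, 10, 11, 12, 13}
2 ∈ (Q \ (R ∩ P)) ∪ (R ∪ P) but 2 ∉ (P Δ (((P \ R) ∪ (P \ R)) Δ R)) Δ (P Δ R), so the inclusion fails.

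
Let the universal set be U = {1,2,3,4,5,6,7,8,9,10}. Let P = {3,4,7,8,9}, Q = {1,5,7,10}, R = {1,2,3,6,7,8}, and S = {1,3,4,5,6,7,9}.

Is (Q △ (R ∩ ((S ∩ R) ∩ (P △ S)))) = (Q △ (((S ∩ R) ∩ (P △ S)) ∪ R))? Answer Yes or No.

S ∩ R = {1,3,6,7}
P △ S = {1,5,6,8}
(S ∩ R) ∩ (P △ S) = {1,6}
R ∩ ((S ∩ R) ∩ (P △ S)) = {1,6}
Q △ (R ∩ ((S ∩ R) ∩ (P △ S))) = {5,6,7,10}
((S ∩ R) ∩ (P △ S)) ∪ R = {1,2,3,6,7,8}
Q △ (((S ∩ R) ∩ (P △ S)) ∪ R) = {2,3,5,6,8,10}
2 ∈ Q △ (((S ∩ R) ∩ (P △ S)) ∪ R) but 2 ∉ Q △ (R ∩ ((S ∩ R) ∩ (P △ S))), so they differ.

No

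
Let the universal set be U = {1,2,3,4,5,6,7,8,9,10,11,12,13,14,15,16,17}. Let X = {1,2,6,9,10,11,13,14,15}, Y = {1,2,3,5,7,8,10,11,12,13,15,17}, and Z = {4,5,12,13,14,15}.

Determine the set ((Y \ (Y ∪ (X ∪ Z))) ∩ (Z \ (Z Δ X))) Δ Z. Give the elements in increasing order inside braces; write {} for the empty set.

X ∪ Z = {1,2,4,5,6,9,10,11,12,13,14,15}
Y ∪ (X ∪ Z) = {1,2,3,4,5,6,7,8,9,10,11,12,13,14,15,17}
Y \ (Y ∪ (X ∪ Z)) = {}
Z Δ X = {1,2,4,5,6,9,10,11,12}
Z \ (Z Δ X) = {13,14,15}
(Y \ (Y ∪ (X ∪ Z))) ∩ (Z \ (Z Δ X)) = {}
((Y \ (Y ∪ (X ∪ Z))) ∩ (Z \ (Z Δ X))) Δ Z = {4,5,12,13,14,15}

{4,5,12,13,14,15}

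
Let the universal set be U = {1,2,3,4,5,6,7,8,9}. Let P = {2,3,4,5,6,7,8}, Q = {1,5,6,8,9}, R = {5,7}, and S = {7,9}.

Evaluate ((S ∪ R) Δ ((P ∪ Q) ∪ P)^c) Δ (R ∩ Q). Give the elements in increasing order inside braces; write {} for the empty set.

S ∪ R = {5,7,9}
P ∪ Q = {1,2,3,4,5,6,7,8,9}
(P ∪ Q) ∪ P = {1,2,3,4,5,6,7,8,9}
((P ∪ Q) ∪ P)^c = {}
(S ∪ R) Δ ((P ∪ Q) ∪ P)^c = {5,7,9}
R ∩ Q = {5}
((S ∪ R) Δ ((P ∪ Q) ∪ P)^c) Δ (R ∩ Q) = {7,9}

{7,9}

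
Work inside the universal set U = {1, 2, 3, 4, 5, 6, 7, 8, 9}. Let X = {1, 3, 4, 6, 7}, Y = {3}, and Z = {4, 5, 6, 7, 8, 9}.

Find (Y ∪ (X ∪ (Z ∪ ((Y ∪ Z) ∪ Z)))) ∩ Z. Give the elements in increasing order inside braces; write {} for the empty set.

Y ∪ Z = {3, 4, 5, 6, 7, 8, 9}
(Y ∪ Z) ∪ Z = {3, 4, 5, 6, 7, 8, 9}
Z ∪ ((Y ∪ Z) ∪ Z) = {3, 4, 5, 6, 7, 8, 9}
X ∪ (Z ∪ ((Y ∪ Z) ∪ Z)) = {1, 3, 4, 5, 6, 7, 8, 9}
Y ∪ (X ∪ (Z ∪ ((Y ∪ Z) ∪ Z))) = {1, 3, 4, 5, 6, 7, 8, 9}
(Y ∪ (X ∪ (Z ∪ ((Y ∪ Z) ∪ Z)))) ∩ Z = {4, 5, 6, 7, 8, 9}

{4, 5, 6, 7, 8, 9}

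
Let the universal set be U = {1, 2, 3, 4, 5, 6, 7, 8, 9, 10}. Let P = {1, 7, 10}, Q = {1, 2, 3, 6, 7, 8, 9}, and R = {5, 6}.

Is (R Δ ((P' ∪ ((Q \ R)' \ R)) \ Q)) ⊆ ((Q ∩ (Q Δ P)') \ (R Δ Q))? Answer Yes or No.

No

P' = {2, 3, 4, 5, 6, 8, 9}
Q \ R = {1, 2, 3, 7, 8, 9}
(Q \ R)' = {4, 5, 6, 10}
(Q \ R)' \ R = {4, 10}
P' ∪ ((Q \ R)' \ R) = {2, 3, 4, 5, 6, 8, 9, 10}
(P' ∪ ((Q \ R)' \ R)) \ Q = {4, 5, 10}
R Δ ((P' ∪ ((Q \ R)' \ R)) \ Q) = {4, 6, 10}
Q Δ P = {2, 3, 6, 8, 9, 10}
(Q Δ P)' = {1, 4, 5, 7}
Q ∩ (Q Δ P)' = {1, 7}
R Δ Q = {1, 2, 3, 5, 7, 8, 9}
(Q ∩ (Q Δ P)') \ (R Δ Q) = {}
4 ∈ R Δ ((P' ∪ ((Q \ R)' \ R)) \ Q) but 4 ∉ (Q ∩ (Q Δ P)') \ (R Δ Q), so the inclusion fails.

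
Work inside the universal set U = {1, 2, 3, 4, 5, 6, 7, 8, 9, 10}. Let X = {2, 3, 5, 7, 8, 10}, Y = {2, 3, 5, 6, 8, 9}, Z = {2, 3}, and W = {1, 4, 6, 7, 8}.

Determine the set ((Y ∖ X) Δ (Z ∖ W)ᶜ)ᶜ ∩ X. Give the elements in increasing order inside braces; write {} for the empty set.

{2, 3}

Y ∖ X = {6, 9}
Z ∖ W = {2, 3}
(Z ∖ W)ᶜ = {1, 4, 5, 6, 7, 8, 9, 10}
(Y ∖ X) Δ (Z ∖ W)ᶜ = {1, 4, 5, 7, 8, 10}
((Y ∖ X) Δ (Z ∖ W)ᶜ)ᶜ = {2, 3, 6, 9}
((Y ∖ X) Δ (Z ∖ W)ᶜ)ᶜ ∩ X = {2, 3}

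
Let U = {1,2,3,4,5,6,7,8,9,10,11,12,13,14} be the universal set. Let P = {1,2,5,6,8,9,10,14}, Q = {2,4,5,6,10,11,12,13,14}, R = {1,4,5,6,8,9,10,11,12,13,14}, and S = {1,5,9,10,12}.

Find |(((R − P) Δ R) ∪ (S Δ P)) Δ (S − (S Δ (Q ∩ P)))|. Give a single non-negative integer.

R − P = {4,11,12,13}
(R − P) Δ R = {1,5,6,8,9,10,14}
S Δ P = {2,6,8,12,14}
((R − P) Δ R) ∪ (S Δ P) = {1,2,5,6,8,9,10,12,14}
Q ∩ P = {2,5,6,10,14}
S Δ (Q ∩ P) = {1,2,6,9,12,14}
S − (S Δ (Q ∩ P)) = {5,10}
(((R − P) Δ R) ∪ (S Δ P)) Δ (S − (S Δ (Q ∩ P))) = {1,2,6,8,9,12,14}
|(((R − P) Δ R) ∪ (S Δ P)) Δ (S − (S Δ (Q ∩ P)))| = 7

7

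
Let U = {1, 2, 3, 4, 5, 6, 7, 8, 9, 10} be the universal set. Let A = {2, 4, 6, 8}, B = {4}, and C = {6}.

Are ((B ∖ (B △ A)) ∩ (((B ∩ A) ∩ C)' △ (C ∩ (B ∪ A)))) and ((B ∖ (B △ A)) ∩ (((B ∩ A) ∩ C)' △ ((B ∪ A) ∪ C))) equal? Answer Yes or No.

No

B △ A = {2, 6, 8}
B ∖ (B △ A) = {4}
B ∩ A = {4}
(B ∩ A) ∩ C = {}
((B ∩ A) ∩ C)' = {1, 2, 3, 4, 5, 6, 7, 8, 9, 10}
B ∪ A = {2, 4, 6, 8}
C ∩ (B ∪ A) = {6}
((B ∩ A) ∩ C)' △ (C ∩ (B ∪ A)) = {1, 2, 3, 4, 5, 7, 8, 9, 10}
(B ∖ (B △ A)) ∩ (((B ∩ A) ∩ C)' △ (C ∩ (B ∪ A))) = {4}
(B ∪ A) ∪ C = {2, 4, 6, 8}
((B ∩ A) ∩ C)' △ ((B ∪ A) ∪ C) = {1, 3, 5, 7, 9, 10}
(B ∖ (B △ A)) ∩ (((B ∩ A) ∩ C)' △ ((B ∪ A) ∪ C)) = {}
4 ∈ (B ∖ (B △ A)) ∩ (((B ∩ A) ∩ C)' △ (C ∩ (B ∪ A))) but 4 ∉ (B ∖ (B △ A)) ∩ (((B ∩ A) ∩ C)' △ ((B ∪ A) ∪ C)), so they differ.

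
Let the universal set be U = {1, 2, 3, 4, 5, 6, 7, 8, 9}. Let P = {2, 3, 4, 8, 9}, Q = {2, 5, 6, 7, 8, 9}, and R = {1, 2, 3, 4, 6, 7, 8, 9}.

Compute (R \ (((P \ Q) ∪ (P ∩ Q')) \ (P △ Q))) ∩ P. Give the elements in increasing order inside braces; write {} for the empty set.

P \ Q = {3, 4}
Q' = {1, 3, 4}
P ∩ Q' = {3, 4}
(P \ Q) ∪ (P ∩ Q') = {3, 4}
P △ Q = {3, 4, 5, 6, 7}
((P \ Q) ∪ (P ∩ Q')) \ (P △ Q) = {}
R \ (((P \ Q) ∪ (P ∩ Q')) \ (P △ Q)) = {1, 2, 3, 4, 6, 7, 8, 9}
(R \ (((P \ Q) ∪ (P ∩ Q')) \ (P △ Q))) ∩ P = {2, 3, 4, 8, 9}

{2, 3, 4, 8, 9}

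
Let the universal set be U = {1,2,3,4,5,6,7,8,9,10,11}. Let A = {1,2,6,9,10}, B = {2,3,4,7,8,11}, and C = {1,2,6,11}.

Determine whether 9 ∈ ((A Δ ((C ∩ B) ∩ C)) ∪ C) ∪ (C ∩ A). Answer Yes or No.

9 ∉ C and 9 ∉ B, so 9 ∉ C ∩ B
9 ∉ (C ∩ B) and 9 ∉ C, so 9 ∉ (C ∩ B) ∩ C
9 ∈ A and 9 ∉ ((C ∩ B) ∩ C), so 9 ∈ A Δ ((C ∩ B) ∩ C)
9 ∈ (A Δ ((C ∩ B) ∩ C)) and 9 ∉ C, so 9 ∈ (A Δ ((C ∩ B) ∩ C)) ∪ C
9 ∉ C and 9 ∈ A, so 9 ∉ C ∩ A
9 ∈ ((A Δ ((C ∩ B) ∩ C)) ∪ C) and 9 ∉ (C ∩ A), so 9 ∈ ((A Δ ((C ∩ B) ∩ C)) ∪ C) ∪ (C ∩ A)

Yes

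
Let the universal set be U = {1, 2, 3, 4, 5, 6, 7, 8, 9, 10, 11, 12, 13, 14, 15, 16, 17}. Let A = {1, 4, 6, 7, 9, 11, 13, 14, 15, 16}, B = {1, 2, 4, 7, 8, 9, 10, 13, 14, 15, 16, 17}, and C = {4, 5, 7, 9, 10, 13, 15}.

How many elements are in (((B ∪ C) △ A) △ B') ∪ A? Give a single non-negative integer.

16

B ∪ C = {1, 2, 4, 5, 7, 8, 9, 10, 13, 14, 15, 16, 17}
(B ∪ C) △ A = {2, 5, 6, 8, 10, 11, 17}
B' = {3, 5, 6, 11, 12}
((B ∪ C) △ A) △ B' = {2, 3, 8, 10, 12, 17}
(((B ∪ C) △ A) △ B') ∪ A = {1, 2, 3, 4, 6, 7, 8, 9, 10, 11, 12, 13, 14, 15, 16, 17}
|(((B ∪ C) △ A) △ B') ∪ A| = 16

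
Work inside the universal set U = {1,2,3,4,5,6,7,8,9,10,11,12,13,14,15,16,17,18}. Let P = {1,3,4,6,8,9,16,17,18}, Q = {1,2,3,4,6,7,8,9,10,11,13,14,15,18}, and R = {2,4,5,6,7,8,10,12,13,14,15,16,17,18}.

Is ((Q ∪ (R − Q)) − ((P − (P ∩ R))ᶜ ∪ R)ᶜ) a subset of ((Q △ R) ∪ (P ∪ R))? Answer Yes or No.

Yes

R − Q = {5,12,16,17}
Q ∪ (R − Q) = {1,2,3,4,5,6,7,8,9,10,11,12,13,14,15,16,17,18}
P ∩ R = {4,6,8,16,17,18}
P − (P ∩ R) = {1,3,9}
(P − (P ∩ R))ᶜ = {2,4,5,6,7,8,10,11,12,13,14,15,16,17,18}
(P − (P ∩ R))ᶜ ∪ R = {2,4,5,6,7,8,10,11,12,13,14,15,16,17,18}
((P − (P ∩ R))ᶜ ∪ R)ᶜ = {1,3,9}
(Q ∪ (R − Q)) − ((P − (P ∩ R))ᶜ ∪ R)ᶜ = {2,4,5,6,7,8,10,11,12,13,14,15,16,17,18}
Q △ R = {1,3,5,9,11,12,16,17}
P ∪ R = {1,2,3,4,5,6,7,8,9,10,12,13,14,15,16,17,18}
(Q △ R) ∪ (P ∪ R) = {1,2,3,4,5,6,7,8,9,10,11,12,13,14,15,16,17,18}
Every element of {2,4,5,6,7,8,10,11,12,13,14,15,16,17,18} is in {1,2,3,4,5,6,7,8,9,10,11,12,13,14,15,16,17,18}, so (Q ∪ (R − Q)) − ((P − (P ∩ R))ᶜ ∪ R)ᶜ ⊆ (Q △ R) ∪ (P ∪ R).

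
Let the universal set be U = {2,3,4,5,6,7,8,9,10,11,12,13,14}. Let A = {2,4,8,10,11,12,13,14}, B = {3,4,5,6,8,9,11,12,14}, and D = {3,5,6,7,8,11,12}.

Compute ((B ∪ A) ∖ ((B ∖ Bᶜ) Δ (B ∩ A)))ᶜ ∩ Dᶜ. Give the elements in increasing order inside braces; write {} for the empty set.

{9}

B ∪ A = {2,3,4,5,6,8,9,10,11,12,13,14}
Bᶜ = {2,7,10,13}
B ∖ Bᶜ = {3,4,5,6,8,9,11,12,14}
B ∩ A = {4,8,11,12,14}
(B ∖ Bᶜ) Δ (B ∩ A) = {3,5,6,9}
(B ∪ A) ∖ ((B ∖ Bᶜ) Δ (B ∩ A)) = {2,4,8,10,11,12,13,14}
((B ∪ A) ∖ ((B ∖ Bᶜ) Δ (B ∩ A)))ᶜ = {3,5,6,7,9}
Dᶜ = {2,4,9,10,13,14}
((B ∪ A) ∖ ((B ∖ Bᶜ) Δ (B ∩ A)))ᶜ ∩ Dᶜ = {9}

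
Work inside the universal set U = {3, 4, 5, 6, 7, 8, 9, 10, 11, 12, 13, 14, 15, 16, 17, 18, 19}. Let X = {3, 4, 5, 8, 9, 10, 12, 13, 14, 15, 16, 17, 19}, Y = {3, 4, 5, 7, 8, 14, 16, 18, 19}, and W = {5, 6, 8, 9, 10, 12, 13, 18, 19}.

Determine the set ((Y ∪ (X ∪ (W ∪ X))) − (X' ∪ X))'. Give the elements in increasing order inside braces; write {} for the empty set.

W ∪ X = {3, 4, 5, 6, 8, 9, 10, 12, 13, 14, 15, 16, 17, 18, 19}
X ∪ (W ∪ X) = {3, 4, 5, 6, 8, 9, 10, 12, 13, 14, 15, 16, 17, 18, 19}
Y ∪ (X ∪ (W ∪ X)) = {3, 4, 5, 6, 7, 8, 9, 10, 12, 13, 14, 15, 16, 17, 18, 19}
X' = {6, 7, 11, 18}
X' ∪ X = {3, 4, 5, 6, 7, 8, 9, 10, 11, 12, 13, 14, 15, 16, 17, 18, 19}
(Y ∪ (X ∪ (W ∪ X))) − (X' ∪ X) = {}
((Y ∪ (X ∪ (W ∪ X))) − (X' ∪ X))' = {3, 4, 5, 6, 7, 8, 9, 10, 11, 12, 13, 14, 15, 16, 17, 18, 19}

{3, 4, 5, 6, 7, 8, 9, 10, 11, 12, 13, 14, 15, 16, 17, 18, 19}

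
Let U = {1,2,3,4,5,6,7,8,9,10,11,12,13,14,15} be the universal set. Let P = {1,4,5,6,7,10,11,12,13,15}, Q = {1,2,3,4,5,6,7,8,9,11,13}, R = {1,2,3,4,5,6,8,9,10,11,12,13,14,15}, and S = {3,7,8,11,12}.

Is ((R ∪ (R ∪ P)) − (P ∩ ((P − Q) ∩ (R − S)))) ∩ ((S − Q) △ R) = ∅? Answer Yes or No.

No

R ∪ P = {1,2,3,4,5,6,7,8,9,10,11,12,13,14,15}
R ∪ (R ∪ P) = {1,2,3,4,5,6,7,8,9,10,11,12,13,14,15}
P − Q = {10,12,15}
R − S = {1,2,4,5,6,9,10,13,14,15}
(P − Q) ∩ (R − S) = {10,15}
P ∩ ((P − Q) ∩ (R − S)) = {10,15}
(R ∪ (R ∪ P)) − (P ∩ ((P − Q) ∩ (R − S))) = {1,2,3,4,5,6,7,8,9,11,12,13,14}
S − Q = {12}
(S − Q) △ R = {1,2,3,4,5,6,8,9,10,11,13,14,15}
1 lies in both, so they are not disjoint.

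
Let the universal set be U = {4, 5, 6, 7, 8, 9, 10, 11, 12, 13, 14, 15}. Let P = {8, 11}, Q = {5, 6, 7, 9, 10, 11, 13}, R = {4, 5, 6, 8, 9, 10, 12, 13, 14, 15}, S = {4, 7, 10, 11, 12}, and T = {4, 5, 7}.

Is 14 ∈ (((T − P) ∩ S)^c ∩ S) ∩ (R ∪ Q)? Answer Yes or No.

14 ∉ T and 14 ∉ P, so 14 ∉ T − P
14 ∉ (T − P) and 14 ∉ S, so 14 ∉ (T − P) ∩ S
14 ∈ ((T − P) ∩ S)^c since 14 ∉ ((T − P) ∩ S)
14 ∈ ((T − P) ∩ S)^c and 14 ∉ S, so 14 ∉ ((T − P) ∩ S)^c ∩ S
14 ∈ R and 14 ∉ Q, so 14 ∈ R ∪ Q
14 ∉ (((T − P) ∩ S)^c ∩ S) and 14 ∈ (R ∪ Q), so 14 ∉ (((T − P) ∩ S)^c ∩ S) ∩ (R ∪ Q)

No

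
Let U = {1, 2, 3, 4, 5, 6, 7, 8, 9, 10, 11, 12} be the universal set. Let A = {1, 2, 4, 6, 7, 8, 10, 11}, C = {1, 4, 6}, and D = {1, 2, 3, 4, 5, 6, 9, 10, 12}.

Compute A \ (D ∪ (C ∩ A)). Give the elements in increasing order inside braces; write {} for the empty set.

{7, 8, 11}

C ∩ A = {1, 4, 6}
D ∪ (C ∩ A) = {1, 2, 3, 4, 5, 6, 9, 10, 12}
A \ (D ∪ (C ∩ A)) = {7, 8, 11}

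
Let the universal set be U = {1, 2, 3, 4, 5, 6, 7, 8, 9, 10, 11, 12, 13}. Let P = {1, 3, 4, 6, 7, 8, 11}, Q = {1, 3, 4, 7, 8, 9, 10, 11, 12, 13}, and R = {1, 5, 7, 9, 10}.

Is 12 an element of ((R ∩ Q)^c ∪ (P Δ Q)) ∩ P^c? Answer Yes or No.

Yes

12 ∉ R and 12 ∈ Q, so 12 ∉ R ∩ Q
12 ∈ (R ∩ Q)^c since 12 ∉ (R ∩ Q)
12 ∉ P and 12 ∈ Q, so 12 ∈ P Δ Q
12 ∈ (R ∩ Q)^c and 12 ∈ (P Δ Q), so 12 ∈ (R ∩ Q)^c ∪ (P Δ Q)
12 ∉ P, so 12 ∈ P^c
12 ∈ ((R ∩ Q)^c ∪ (P Δ Q)) and 12 ∈ P^c, so 12 ∈ ((R ∩ Q)^c ∪ (P Δ Q)) ∩ P^c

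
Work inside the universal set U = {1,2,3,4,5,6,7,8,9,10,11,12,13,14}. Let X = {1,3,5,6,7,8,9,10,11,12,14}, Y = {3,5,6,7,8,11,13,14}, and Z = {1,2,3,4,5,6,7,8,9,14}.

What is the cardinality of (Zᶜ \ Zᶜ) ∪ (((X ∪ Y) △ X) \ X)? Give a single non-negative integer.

1

Zᶜ = {10,11,12,13}
Zᶜ \ Zᶜ = {}
X ∪ Y = {1,3,5,6,7,8,9,10,11,12,13,14}
(X ∪ Y) △ X = {13}
((X ∪ Y) △ X) \ X = {13}
(Zᶜ \ Zᶜ) ∪ (((X ∪ Y) △ X) \ X) = {13}
|(Zᶜ \ Zᶜ) ∪ (((X ∪ Y) △ X) \ X)| = 1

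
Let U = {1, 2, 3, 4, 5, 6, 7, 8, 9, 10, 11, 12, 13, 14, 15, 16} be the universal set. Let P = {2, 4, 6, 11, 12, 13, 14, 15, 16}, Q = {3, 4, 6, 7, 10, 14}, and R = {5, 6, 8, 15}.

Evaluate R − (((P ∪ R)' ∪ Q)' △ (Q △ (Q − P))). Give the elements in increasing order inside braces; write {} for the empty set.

{}

P ∪ R = {2, 4, 5, 6, 8, 11, 12, 13, 14, 15, 16}
(P ∪ R)' = {1, 3, 7, 9, 10}
(P ∪ R)' ∪ Q = {1, 3, 4, 6, 7, 9, 10, 14}
((P ∪ R)' ∪ Q)' = {2, 5, 8, 11, 12, 13, 15, 16}
Q − P = {3, 7, 10}
Q △ (Q − P) = {4, 6, 14}
((P ∪ R)' ∪ Q)' △ (Q △ (Q − P)) = {2, 4, 5, 6, 8, 11, 12, 13, 14, 15, 16}
R − (((P ∪ R)' ∪ Q)' △ (Q △ (Q − P))) = {}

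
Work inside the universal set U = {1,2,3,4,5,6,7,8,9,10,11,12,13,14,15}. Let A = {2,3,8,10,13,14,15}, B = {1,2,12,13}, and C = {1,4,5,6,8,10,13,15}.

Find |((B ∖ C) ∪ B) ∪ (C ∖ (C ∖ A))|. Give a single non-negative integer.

B ∖ C = {2,12}
(B ∖ C) ∪ B = {1,2,12,13}
C ∖ A = {1,4,5,6}
C ∖ (C ∖ A) = {8,10,13,15}
((B ∖ C) ∪ B) ∪ (C ∖ (C ∖ A)) = {1,2,8,10,12,13,15}
|((B ∖ C) ∪ B) ∪ (C ∖ (C ∖ A))| = 7

7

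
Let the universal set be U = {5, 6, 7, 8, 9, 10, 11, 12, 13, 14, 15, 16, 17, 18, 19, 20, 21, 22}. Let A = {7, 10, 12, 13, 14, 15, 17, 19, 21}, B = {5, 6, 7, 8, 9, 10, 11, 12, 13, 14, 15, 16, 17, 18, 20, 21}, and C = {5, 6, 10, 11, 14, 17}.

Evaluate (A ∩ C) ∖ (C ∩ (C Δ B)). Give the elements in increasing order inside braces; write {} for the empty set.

{10, 14, 17}

A ∩ C = {10, 14, 17}
C Δ B = {7, 8, 9, 12, 13, 15, 16, 18, 20, 21}
C ∩ (C Δ B) = {}
(A ∩ C) ∖ (C ∩ (C Δ B)) = {10, 14, 17}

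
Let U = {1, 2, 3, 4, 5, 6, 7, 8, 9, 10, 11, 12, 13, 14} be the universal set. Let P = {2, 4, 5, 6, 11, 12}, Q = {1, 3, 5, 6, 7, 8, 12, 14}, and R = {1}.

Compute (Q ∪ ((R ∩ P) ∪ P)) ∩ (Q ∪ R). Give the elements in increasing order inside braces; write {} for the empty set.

{1, 3, 5, 6, 7, 8, 12, 14}

R ∩ P = {}
(R ∩ P) ∪ P = {2, 4, 5, 6, 11, 12}
Q ∪ ((R ∩ P) ∪ P) = {1, 2, 3, 4, 5, 6, 7, 8, 11, 12, 14}
Q ∪ R = {1, 3, 5, 6, 7, 8, 12, 14}
(Q ∪ ((R ∩ P) ∪ P)) ∩ (Q ∪ R) = {1, 3, 5, 6, 7, 8, 12, 14}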